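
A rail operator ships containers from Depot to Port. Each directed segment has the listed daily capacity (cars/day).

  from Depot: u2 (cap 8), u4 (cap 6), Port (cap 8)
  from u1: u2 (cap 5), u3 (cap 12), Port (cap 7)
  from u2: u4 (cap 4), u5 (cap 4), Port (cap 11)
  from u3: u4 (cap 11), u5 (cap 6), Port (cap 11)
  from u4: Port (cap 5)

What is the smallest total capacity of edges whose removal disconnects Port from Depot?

21

Augment Depot→Port: bottleneck 8, flow now 8.
Augment Depot→u2→Port: bottleneck 8, flow now 16.
Augment Depot→u4→Port: bottleneck 5, flow now 21.
No augmenting path remains; maximum flow = 21.
By max-flow min-cut, the minimum cut capacity equals the max flow.
In the residual graph, reachable from Depot: {Depot, u4}.
Min-cut edges: Depot→u2 (8), Depot→Port (8), u4→Port (5); capacity 8 + 8 + 5 = 21.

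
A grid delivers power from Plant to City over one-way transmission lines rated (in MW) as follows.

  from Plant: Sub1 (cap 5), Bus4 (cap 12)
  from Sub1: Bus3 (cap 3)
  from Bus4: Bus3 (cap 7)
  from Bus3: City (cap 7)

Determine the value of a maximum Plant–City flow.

Augment Plant→Sub1→Bus3→City: bottleneck 3, flow now 3.
Augment Plant→Bus4→Bus3→City: bottleneck 4, flow now 7.
No augmenting path remains; maximum flow = 7.
In the residual graph, reachable from Plant: {Plant, Sub1, Bus4, Bus3}.
Min-cut edges: Bus3→City (7); capacity 7 = 7.
This cut is saturated, so no flow can exceed 7.

7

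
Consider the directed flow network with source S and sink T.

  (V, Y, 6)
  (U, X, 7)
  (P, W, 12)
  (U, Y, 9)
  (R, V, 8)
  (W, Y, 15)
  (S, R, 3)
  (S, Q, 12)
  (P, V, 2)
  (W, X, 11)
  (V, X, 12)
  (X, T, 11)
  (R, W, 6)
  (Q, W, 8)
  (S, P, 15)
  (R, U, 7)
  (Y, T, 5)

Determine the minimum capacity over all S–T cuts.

Augment S→P→V→X→T: bottleneck 2, flow now 2.
Augment S→P→W→X→T: bottleneck 9, flow now 11.
Augment S→P→W→Y→T: bottleneck 3, flow now 14.
Augment S→Q→W→Y→T: bottleneck 2, flow now 16.
No augmenting path remains; maximum flow = 16.
By max-flow min-cut, the minimum cut capacity equals the max flow.
In the residual graph, reachable from S: {S, P, Q, R, U, V, W, X, Y}.
Min-cut edges: X→T (11), Y→T (5); capacity 11 + 5 = 16.

16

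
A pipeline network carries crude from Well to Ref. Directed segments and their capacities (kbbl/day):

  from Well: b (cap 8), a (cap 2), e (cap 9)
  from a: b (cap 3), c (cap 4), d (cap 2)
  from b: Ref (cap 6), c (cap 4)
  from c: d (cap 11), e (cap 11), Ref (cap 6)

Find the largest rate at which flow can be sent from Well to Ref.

10

Augment Well→b→Ref: bottleneck 6, flow now 6.
Augment Well→a→c→Ref: bottleneck 2, flow now 8.
Augment Well→b→c→Ref: bottleneck 2, flow now 10.
No augmenting path remains; maximum flow = 10.
In the residual graph, reachable from Well: {Well, e}.
Min-cut edges: Well→a (2), Well→b (8); capacity 2 + 8 = 10.
This cut is saturated, so no flow can exceed 10.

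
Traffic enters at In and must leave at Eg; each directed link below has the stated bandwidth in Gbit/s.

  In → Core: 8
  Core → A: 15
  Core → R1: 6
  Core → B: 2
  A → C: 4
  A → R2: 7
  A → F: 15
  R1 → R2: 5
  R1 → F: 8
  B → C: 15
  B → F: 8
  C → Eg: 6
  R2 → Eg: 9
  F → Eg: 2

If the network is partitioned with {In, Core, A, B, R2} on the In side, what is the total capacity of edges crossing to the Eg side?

57

Edges leaving {In, Core, A, B, R2}: Core→R1 (6), A→C (4), A→F (15), B→C (15), B→F (8), R2→Eg (9).
Cut capacity = 6 + 4 + 15 + 15 + 8 + 9 = 57.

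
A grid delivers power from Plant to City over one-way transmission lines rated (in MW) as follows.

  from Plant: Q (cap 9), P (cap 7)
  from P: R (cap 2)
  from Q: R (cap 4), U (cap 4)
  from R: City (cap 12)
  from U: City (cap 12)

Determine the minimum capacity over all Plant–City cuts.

Augment Plant→P→R→City: bottleneck 2, flow now 2.
Augment Plant→Q→R→City: bottleneck 4, flow now 6.
Augment Plant→Q→U→City: bottleneck 4, flow now 10.
No augmenting path remains; maximum flow = 10.
By max-flow min-cut, the minimum cut capacity equals the max flow.
In the residual graph, reachable from Plant: {Plant, P, Q}.
Min-cut edges: P→R (2), Q→R (4), Q→U (4); capacity 2 + 4 + 4 = 10.

10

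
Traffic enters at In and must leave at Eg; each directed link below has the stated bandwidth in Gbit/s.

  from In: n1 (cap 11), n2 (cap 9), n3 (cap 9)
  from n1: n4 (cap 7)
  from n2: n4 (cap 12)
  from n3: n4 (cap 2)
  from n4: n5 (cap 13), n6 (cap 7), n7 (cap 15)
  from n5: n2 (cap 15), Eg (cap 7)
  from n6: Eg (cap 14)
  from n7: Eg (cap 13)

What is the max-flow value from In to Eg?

Augment In→n1→n4→n5→Eg: bottleneck 7, flow now 7.
Augment In→n2→n4→n6→Eg: bottleneck 7, flow now 14.
Augment In→n2→n4→n7→Eg: bottleneck 2, flow now 16.
Augment In→n3→n4→n7→Eg: bottleneck 2, flow now 18.
No augmenting path remains; maximum flow = 18.
In the residual graph, reachable from In: {In, n1, n3}.
Min-cut edges: In→n2 (9), n1→n4 (7), n3→n4 (2); capacity 9 + 7 + 2 = 18.
This cut is saturated, so no flow can exceed 18.

18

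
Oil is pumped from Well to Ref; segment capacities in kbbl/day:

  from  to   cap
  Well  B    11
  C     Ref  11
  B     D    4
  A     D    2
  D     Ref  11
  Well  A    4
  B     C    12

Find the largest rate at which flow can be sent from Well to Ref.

Augment Well→A→D→Ref: bottleneck 2, flow now 2.
Augment Well→B→C→Ref: bottleneck 11, flow now 13.
No augmenting path remains; maximum flow = 13.
In the residual graph, reachable from Well: {Well, A}.
Min-cut edges: Well→B (11), A→D (2); capacity 11 + 2 = 13.
This cut is saturated, so no flow can exceed 13.

13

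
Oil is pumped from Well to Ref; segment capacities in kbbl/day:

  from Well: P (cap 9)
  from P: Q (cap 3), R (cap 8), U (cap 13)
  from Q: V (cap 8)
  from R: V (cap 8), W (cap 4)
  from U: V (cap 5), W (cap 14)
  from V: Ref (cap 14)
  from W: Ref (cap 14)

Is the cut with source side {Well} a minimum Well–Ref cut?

Given cut capacity: 9 = 9.
Augment Well→P→Q→V→Ref: bottleneck 3, flow now 3.
Augment Well→P→R→V→Ref: bottleneck 6, flow now 9.
No augmenting path remains; maximum flow = 9.
Cut capacity 9 equals the max flow, so it is a minimum cut.

Yes — it is a minimum cut (capacity 9).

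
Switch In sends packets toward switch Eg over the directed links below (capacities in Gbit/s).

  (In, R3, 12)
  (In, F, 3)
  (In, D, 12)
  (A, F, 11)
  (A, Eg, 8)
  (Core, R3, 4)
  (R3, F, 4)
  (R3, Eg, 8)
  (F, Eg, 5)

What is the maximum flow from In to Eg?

Augment In→R3→Eg: bottleneck 8, flow now 8.
Augment In→F→Eg: bottleneck 3, flow now 11.
Augment In→R3→F→Eg: bottleneck 2, flow now 13.
No augmenting path remains; maximum flow = 13.
In the residual graph, reachable from In: {In, R3, F, D}.
Min-cut edges: R3→Eg (8), F→Eg (5); capacity 8 + 5 = 13.
This cut is saturated, so no flow can exceed 13.

13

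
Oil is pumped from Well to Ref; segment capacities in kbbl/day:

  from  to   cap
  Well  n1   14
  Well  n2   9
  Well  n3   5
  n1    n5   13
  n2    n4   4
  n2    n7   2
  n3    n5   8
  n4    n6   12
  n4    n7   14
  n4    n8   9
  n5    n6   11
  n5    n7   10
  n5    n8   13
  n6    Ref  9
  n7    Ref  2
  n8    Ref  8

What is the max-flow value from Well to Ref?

19

Augment Well→n2→n7→Ref: bottleneck 2, flow now 2.
Augment Well→n1→n5→n6→Ref: bottleneck 9, flow now 11.
Augment Well→n1→n5→n8→Ref: bottleneck 4, flow now 15.
Augment Well→n2→n4→n8→Ref: bottleneck 4, flow now 19.
No augmenting path remains; maximum flow = 19.
In the residual graph, reachable from Well: {Well, n1, n2, n3, n4, n5, n6, n7, n8}.
Min-cut edges: n6→Ref (9), n7→Ref (2), n8→Ref (8); capacity 9 + 2 + 8 = 19.
This cut is saturated, so no flow can exceed 19.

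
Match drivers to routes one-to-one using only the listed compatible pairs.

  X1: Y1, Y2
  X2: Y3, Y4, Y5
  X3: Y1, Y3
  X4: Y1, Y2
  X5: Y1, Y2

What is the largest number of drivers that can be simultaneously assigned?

Unit-capacity flow: source→left, listed edges, right→sink; max matching = max flow.
Augmenting path X1→Y1 (+1); matched 1.
Augmenting path X2→Y3 (+1); matched 2.
Augmenting path X4→Y2 (+1); matched 3.
Augmenting path X3→Y3→X2→Y4 (+1); matched 4.
No augmenting path remains; maximum matching = 4.
König certificate: {X2, X3, Y1, Y2} is a vertex cover of size 4 (every listed pair touches it), so no matching can be larger.

4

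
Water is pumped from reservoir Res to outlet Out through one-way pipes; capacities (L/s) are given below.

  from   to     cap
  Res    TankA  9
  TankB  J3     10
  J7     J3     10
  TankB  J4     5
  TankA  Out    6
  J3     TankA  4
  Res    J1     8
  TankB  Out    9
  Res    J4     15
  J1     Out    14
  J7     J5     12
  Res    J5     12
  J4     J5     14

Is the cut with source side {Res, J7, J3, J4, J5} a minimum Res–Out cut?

No — its capacity is 21, but the minimum cut has capacity 14.

Given cut capacity: 8 + 9 + 4 = 21.
Augment Res→J1→Out: bottleneck 8, flow now 8.
Augment Res→TankA→Out: bottleneck 6, flow now 14.
No augmenting path remains; maximum flow = 14.
In the residual graph, reachable from Res: {Res, J4, J5, TankA}.
Min-cut edges: Res→J1 (8), TankA→Out (6); capacity 8 + 6 = 14.
Cut capacity 21 exceeds the max flow 14, so it is not minimum.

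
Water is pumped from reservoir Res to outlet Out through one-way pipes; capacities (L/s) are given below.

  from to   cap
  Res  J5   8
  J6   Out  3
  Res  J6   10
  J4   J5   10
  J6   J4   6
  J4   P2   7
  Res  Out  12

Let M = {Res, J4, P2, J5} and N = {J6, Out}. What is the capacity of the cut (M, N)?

Edges leaving {Res, J4, P2, J5}: Res→J6 (10), Res→Out (12).
Cut capacity = 10 + 12 = 22.

22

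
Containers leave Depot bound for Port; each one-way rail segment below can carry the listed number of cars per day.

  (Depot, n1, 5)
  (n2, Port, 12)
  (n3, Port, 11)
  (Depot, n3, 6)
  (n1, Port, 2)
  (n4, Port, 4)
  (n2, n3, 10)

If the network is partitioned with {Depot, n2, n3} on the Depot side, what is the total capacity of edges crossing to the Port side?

Edges leaving {Depot, n2, n3}: Depot→n1 (5), n2→Port (12), n3→Port (11).
Cut capacity = 5 + 12 + 11 = 28.

28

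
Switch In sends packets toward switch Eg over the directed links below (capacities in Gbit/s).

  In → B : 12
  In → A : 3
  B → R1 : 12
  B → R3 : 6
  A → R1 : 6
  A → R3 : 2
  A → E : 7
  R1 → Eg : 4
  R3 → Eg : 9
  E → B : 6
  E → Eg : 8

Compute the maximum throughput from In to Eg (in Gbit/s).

Augment In→B→R1→Eg: bottleneck 4, flow now 4.
Augment In→B→R3→Eg: bottleneck 6, flow now 10.
Augment In→A→R3→Eg: bottleneck 2, flow now 12.
Augment In→A→E→Eg: bottleneck 1, flow now 13.
No augmenting path remains; maximum flow = 13.
In the residual graph, reachable from In: {In, B, R1}.
Min-cut edges: In→A (3), B→R3 (6), R1→Eg (4); capacity 3 + 6 + 4 = 13.
This cut is saturated, so no flow can exceed 13.

13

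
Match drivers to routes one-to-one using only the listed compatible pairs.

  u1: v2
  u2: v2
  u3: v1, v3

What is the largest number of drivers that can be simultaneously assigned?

2

Unit-capacity flow: source→left, listed edges, right→sink; max matching = max flow.
Augmenting path u1→v2 (+1); matched 1.
Augmenting path u3→v1 (+1); matched 2.
No augmenting path remains; maximum matching = 2.
König certificate: {u3, v2} is a vertex cover of size 2 (every listed pair touches it), so no matching can be larger.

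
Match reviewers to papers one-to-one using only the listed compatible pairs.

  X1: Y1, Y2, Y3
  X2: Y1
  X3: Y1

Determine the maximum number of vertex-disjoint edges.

Unit-capacity flow: source→left, listed edges, right→sink; max matching = max flow.
Augmenting path X1→Y1 (+1); matched 1.
Augmenting path X2→Y1→X1→Y2 (+1); matched 2.
No augmenting path remains; maximum matching = 2.
König certificate: {X1, Y1} is a vertex cover of size 2 (every listed pair touches it), so no matching can be larger.

2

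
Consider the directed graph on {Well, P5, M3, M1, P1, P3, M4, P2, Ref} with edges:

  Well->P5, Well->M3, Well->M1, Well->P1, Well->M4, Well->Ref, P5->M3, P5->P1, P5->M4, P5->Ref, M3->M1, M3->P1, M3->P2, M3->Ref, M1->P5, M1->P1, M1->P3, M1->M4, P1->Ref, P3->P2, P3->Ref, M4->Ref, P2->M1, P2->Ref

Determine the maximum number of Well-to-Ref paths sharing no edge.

6

Assign every edge capacity 1; by Menger, the answer equals the max flow.
Path Well→Ref (+1); total 1.
Path Well→P5→Ref (+1); total 2.
Path Well→M3→Ref (+1); total 3.
Path Well→P1→Ref (+1); total 4.
Path Well→M4→Ref (+1); total 5.
Path Well→M1→P3→Ref (+1); total 6.
No residual Well→Ref path; max flow = 6.
Certifying cut of size 6: {Well→M1, Well→M3, Well→M4, Well→P1, Well→P5, Well→Ref}.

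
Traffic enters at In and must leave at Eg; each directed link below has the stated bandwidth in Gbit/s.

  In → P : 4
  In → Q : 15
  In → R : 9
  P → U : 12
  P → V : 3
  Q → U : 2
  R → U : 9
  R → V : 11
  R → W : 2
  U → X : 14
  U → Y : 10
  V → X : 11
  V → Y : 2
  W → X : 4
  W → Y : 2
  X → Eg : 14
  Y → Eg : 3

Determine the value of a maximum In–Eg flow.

15

Augment In→P→U→X→Eg: bottleneck 4, flow now 4.
Augment In→Q→U→X→Eg: bottleneck 2, flow now 6.
Augment In→R→U→X→Eg: bottleneck 8, flow now 14.
Augment In→R→U→Y→Eg: bottleneck 1, flow now 15.
No augmenting path remains; maximum flow = 15.
In the residual graph, reachable from In: {In, Q}.
Min-cut edges: In→P (4), In→R (9), Q→U (2); capacity 4 + 9 + 2 = 15.
This cut is saturated, so no flow can exceed 15.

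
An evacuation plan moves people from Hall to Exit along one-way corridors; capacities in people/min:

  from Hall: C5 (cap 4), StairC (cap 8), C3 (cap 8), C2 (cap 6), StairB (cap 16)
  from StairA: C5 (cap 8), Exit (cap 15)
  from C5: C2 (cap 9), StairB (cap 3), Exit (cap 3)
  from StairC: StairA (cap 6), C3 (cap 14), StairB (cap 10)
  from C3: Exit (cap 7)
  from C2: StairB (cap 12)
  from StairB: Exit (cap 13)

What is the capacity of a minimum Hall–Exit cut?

Augment Hall→C5→Exit: bottleneck 3, flow now 3.
Augment Hall→C3→Exit: bottleneck 7, flow now 10.
Augment Hall→StairB→Exit: bottleneck 13, flow now 23.
Augment Hall→StairC→StairA→Exit: bottleneck 6, flow now 29.
No augmenting path remains; maximum flow = 29.
By max-flow min-cut, the minimum cut capacity equals the max flow.
In the residual graph, reachable from Hall: {Hall, C5, StairC, C3, C2, StairB}.
Min-cut edges: C5→Exit (3), StairC→StairA (6), C3→Exit (7), StairB→Exit (13); capacity 3 + 6 + 7 + 13 = 29.

29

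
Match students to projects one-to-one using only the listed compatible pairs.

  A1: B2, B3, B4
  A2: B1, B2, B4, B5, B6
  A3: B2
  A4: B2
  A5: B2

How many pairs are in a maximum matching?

3

Unit-capacity flow: source→left, listed edges, right→sink; max matching = max flow.
Augmenting path A1→B2 (+1); matched 1.
Augmenting path A2→B1 (+1); matched 2.
Augmenting path A3→B2→A1→B3 (+1); matched 3.
No augmenting path remains; maximum matching = 3.
König certificate: {A1, A2, B2} is a vertex cover of size 3 (every listed pair touches it), so no matching can be larger.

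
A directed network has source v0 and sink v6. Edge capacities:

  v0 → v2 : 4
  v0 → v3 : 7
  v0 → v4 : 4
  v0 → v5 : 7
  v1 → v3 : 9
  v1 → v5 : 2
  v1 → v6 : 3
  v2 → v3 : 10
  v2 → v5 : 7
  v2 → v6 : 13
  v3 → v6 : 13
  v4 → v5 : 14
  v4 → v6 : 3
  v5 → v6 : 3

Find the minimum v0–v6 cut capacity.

Augment v0→v2→v6: bottleneck 4, flow now 4.
Augment v0→v3→v6: bottleneck 7, flow now 11.
Augment v0→v4→v6: bottleneck 3, flow now 14.
Augment v0→v5→v6: bottleneck 3, flow now 17.
No augmenting path remains; maximum flow = 17.
By max-flow min-cut, the minimum cut capacity equals the max flow.
In the residual graph, reachable from v0: {v0, v4, v5}.
Min-cut edges: v0→v2 (4), v0→v3 (7), v4→v6 (3), v5→v6 (3); capacity 4 + 7 + 3 + 3 = 17.

17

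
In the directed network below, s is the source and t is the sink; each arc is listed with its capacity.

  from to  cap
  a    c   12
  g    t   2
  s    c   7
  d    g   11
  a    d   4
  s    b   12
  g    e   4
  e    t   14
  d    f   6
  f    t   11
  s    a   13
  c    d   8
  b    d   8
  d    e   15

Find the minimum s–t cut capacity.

Augment s→a→d→e→t: bottleneck 4, flow now 4.
Augment s→b→d→e→t: bottleneck 8, flow now 12.
Augment s→c→d→e→t: bottleneck 2, flow now 14.
Augment s→c→d→f→t: bottleneck 5, flow now 19.
Augment s→a→c→d→f→t: bottleneck 1, flow now 20.
No augmenting path remains; maximum flow = 20.
By max-flow min-cut, the minimum cut capacity equals the max flow.
In the residual graph, reachable from s: {s, a, b, c}.
Min-cut edges: a→d (4), b→d (8), c→d (8); capacity 4 + 8 + 8 = 20.

20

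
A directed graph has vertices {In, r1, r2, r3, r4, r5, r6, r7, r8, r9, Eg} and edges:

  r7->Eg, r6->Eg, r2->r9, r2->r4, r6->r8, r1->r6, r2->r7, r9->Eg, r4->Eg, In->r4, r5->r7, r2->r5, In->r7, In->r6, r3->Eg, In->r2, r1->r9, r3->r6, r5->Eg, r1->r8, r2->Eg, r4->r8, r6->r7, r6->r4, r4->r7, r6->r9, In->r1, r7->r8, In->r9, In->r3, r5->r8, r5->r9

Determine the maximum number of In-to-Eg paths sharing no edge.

6

Assign every edge capacity 1; by Menger, the answer equals the max flow.
Path In→r2→Eg (+1); total 1.
Path In→r3→Eg (+1); total 2.
Path In→r4→Eg (+1); total 3.
Path In→r6→Eg (+1); total 4.
Path In→r7→Eg (+1); total 5.
Path In→r9→Eg (+1); total 6.
No residual In→Eg path; max flow = 6.
Certifying cut of size 6: {In→r2, In→r3, r4→Eg, r6→Eg, r7→Eg, r9→Eg}.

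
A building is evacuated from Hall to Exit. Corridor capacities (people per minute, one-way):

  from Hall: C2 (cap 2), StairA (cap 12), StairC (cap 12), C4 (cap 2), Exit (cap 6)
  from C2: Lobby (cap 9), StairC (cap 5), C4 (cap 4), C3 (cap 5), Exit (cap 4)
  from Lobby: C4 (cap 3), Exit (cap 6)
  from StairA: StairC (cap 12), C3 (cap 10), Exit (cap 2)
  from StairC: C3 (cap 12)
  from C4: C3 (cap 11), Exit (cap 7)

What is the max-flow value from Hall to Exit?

12

Augment Hall→Exit: bottleneck 6, flow now 6.
Augment Hall→C2→Exit: bottleneck 2, flow now 8.
Augment Hall→StairA→Exit: bottleneck 2, flow now 10.
Augment Hall→C4→Exit: bottleneck 2, flow now 12.
No augmenting path remains; maximum flow = 12.
In the residual graph, reachable from Hall: {Hall, StairA, StairC, C3}.
Min-cut edges: Hall→C2 (2), Hall→C4 (2), Hall→Exit (6), StairA→Exit (2); capacity 2 + 2 + 6 + 2 = 12.
This cut is saturated, so no flow can exceed 12.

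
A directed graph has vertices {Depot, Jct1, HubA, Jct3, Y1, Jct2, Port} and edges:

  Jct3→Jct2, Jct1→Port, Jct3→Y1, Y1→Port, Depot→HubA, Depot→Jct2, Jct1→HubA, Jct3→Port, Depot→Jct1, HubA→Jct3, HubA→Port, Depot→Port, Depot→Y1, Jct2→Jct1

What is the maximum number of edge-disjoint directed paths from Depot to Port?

5

Assign every edge capacity 1; by Menger, the answer equals the max flow.
Path Depot→Port (+1); total 1.
Path Depot→Jct1→Port (+1); total 2.
Path Depot→HubA→Port (+1); total 3.
Path Depot→Y1→Port (+1); total 4.
Path Depot→Jct2→Jct1→HubA→Jct3→Port (+1); total 5.
No residual Depot→Port path; max flow = 5.
Certifying cut of size 5: {Depot→HubA, Depot→Jct1, Depot→Jct2, Depot→Port, Depot→Y1}.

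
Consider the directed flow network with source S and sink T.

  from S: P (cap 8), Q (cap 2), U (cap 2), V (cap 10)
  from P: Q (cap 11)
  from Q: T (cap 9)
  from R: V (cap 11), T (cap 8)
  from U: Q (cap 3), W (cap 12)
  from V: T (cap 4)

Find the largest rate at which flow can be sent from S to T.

13

Augment S→Q→T: bottleneck 2, flow now 2.
Augment S→V→T: bottleneck 4, flow now 6.
Augment S→P→Q→T: bottleneck 7, flow now 13.
No augmenting path remains; maximum flow = 13.
In the residual graph, reachable from S: {S, P, Q, U, V, W}.
Min-cut edges: Q→T (9), V→T (4); capacity 9 + 4 = 13.
This cut is saturated, so no flow can exceed 13.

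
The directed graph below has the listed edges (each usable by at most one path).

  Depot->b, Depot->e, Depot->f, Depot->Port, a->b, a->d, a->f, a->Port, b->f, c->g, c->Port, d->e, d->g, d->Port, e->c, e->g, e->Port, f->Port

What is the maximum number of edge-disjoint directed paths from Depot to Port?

3

Assign every edge capacity 1; by Menger, the answer equals the max flow.
Path Depot→Port (+1); total 1.
Path Depot→e→Port (+1); total 2.
Path Depot→f→Port (+1); total 3.
No residual Depot→Port path; max flow = 3.
Certifying cut of size 3: {Depot→Port, Depot→e, f→Port}.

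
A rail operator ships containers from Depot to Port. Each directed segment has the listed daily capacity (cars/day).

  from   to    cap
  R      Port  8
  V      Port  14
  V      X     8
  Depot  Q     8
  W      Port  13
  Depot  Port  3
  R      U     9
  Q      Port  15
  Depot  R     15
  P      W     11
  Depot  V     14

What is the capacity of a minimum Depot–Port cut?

Augment Depot→Port: bottleneck 3, flow now 3.
Augment Depot→Q→Port: bottleneck 8, flow now 11.
Augment Depot→R→Port: bottleneck 8, flow now 19.
Augment Depot→V→Port: bottleneck 14, flow now 33.
No augmenting path remains; maximum flow = 33.
By max-flow min-cut, the minimum cut capacity equals the max flow.
In the residual graph, reachable from Depot: {Depot, R, U}.
Min-cut edges: Depot→Q (8), Depot→V (14), Depot→Port (3), R→Port (8); capacity 8 + 14 + 3 + 8 = 33.

33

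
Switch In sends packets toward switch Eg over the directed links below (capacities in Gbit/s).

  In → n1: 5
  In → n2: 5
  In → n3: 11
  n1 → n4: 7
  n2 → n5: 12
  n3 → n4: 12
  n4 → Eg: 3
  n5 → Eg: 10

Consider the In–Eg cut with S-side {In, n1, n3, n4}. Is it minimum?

Given cut capacity: 5 + 3 = 8.
Augment In→n1→n4→Eg: bottleneck 3, flow now 3.
Augment In→n2→n5→Eg: bottleneck 5, flow now 8.
No augmenting path remains; maximum flow = 8.
Cut capacity 8 equals the max flow, so it is a minimum cut.

Yes — it is a minimum cut (capacity 8).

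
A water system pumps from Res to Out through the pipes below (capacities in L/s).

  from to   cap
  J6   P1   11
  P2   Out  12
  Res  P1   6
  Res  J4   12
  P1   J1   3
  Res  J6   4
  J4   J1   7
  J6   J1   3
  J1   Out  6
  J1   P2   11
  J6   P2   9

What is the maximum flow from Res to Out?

Augment Res→J4→J1→Out: bottleneck 6, flow now 6.
Augment Res→J6→P2→Out: bottleneck 4, flow now 10.
Augment Res→J4→J1→P2→Out: bottleneck 1, flow now 11.
Augment Res→P1→J1→P2→Out: bottleneck 3, flow now 14.
No augmenting path remains; maximum flow = 14.
In the residual graph, reachable from Res: {Res, J4, P1}.
Min-cut edges: Res→J6 (4), J4→J1 (7), P1→J1 (3); capacity 4 + 7 + 3 = 14.
This cut is saturated, so no flow can exceed 14.

14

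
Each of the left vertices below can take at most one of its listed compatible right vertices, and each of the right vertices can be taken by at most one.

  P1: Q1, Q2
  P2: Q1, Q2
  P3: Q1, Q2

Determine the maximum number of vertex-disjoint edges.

2

Unit-capacity flow: source→left, listed edges, right→sink; max matching = max flow.
Augmenting path P1→Q1 (+1); matched 1.
Augmenting path P2→Q2 (+1); matched 2.
No augmenting path remains; maximum matching = 2.
König certificate: {Q1, Q2} is a vertex cover of size 2 (every listed pair touches it), so no matching can be larger.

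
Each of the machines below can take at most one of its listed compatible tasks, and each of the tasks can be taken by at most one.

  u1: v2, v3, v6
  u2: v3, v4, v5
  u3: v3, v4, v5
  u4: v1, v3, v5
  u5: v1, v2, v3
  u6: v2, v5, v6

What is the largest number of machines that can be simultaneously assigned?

6

Unit-capacity flow: source→left, listed edges, right→sink; max matching = max flow.
Augmenting path u1→v2 (+1); matched 1.
Augmenting path u2→v3 (+1); matched 2.
Augmenting path u3→v4 (+1); matched 3.
Augmenting path u4→v1 (+1); matched 4.
Augmenting path u6→v5 (+1); matched 5.
Augmenting path u5→v2→u1→v6 (+1); matched 6.
No augmenting path remains; maximum matching = 6.
König certificate: {u1, u2, u3, u4, u5, u6} is a vertex cover of size 6 (every listed pair touches it), so no matching can be larger.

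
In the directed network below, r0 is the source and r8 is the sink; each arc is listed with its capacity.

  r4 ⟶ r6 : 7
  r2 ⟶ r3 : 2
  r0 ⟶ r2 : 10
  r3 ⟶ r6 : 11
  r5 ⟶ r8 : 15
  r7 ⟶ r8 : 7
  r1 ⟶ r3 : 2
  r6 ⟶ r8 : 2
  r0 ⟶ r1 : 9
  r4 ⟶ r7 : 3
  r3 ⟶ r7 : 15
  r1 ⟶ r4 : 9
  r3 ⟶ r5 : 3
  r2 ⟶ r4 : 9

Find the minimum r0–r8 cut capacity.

Augment r0→r1→r3→r5→r8: bottleneck 2, flow now 2.
Augment r0→r1→r4→r6→r8: bottleneck 2, flow now 4.
Augment r0→r1→r4→r7→r8: bottleneck 3, flow now 7.
Augment r0→r2→r3→r5→r8: bottleneck 1, flow now 8.
Augment r0→r2→r3→r7→r8: bottleneck 1, flow now 9.
No augmenting path remains; maximum flow = 9.
By max-flow min-cut, the minimum cut capacity equals the max flow.
In the residual graph, reachable from r0: {r0, r1, r2, r4, r6}.
Min-cut edges: r1→r3 (2), r2→r3 (2), r4→r7 (3), r6→r8 (2); capacity 2 + 2 + 3 + 2 = 9.

9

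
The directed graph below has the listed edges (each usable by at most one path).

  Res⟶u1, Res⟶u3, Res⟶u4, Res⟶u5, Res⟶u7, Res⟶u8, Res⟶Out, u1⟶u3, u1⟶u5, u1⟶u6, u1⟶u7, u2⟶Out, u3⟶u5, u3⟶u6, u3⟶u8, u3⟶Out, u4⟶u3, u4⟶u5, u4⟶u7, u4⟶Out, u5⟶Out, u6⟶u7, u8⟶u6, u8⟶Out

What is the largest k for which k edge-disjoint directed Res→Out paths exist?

5

Assign every edge capacity 1; by Menger, the answer equals the max flow.
Path Res→Out (+1); total 1.
Path Res→u3→Out (+1); total 2.
Path Res→u4→Out (+1); total 3.
Path Res→u5→Out (+1); total 4.
Path Res→u8→Out (+1); total 5.
No residual Res→Out path; max flow = 5.
Certifying cut of size 5: {Res→Out, Res→u4, u3→Out, u5→Out, u8→Out}.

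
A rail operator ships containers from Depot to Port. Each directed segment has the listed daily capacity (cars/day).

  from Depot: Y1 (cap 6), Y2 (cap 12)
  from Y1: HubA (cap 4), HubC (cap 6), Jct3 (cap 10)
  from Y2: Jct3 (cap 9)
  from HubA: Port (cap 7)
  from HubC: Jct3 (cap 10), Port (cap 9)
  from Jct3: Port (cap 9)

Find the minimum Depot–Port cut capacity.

Augment Depot→Y1→HubA→Port: bottleneck 4, flow now 4.
Augment Depot→Y1→HubC→Port: bottleneck 2, flow now 6.
Augment Depot→Y2→Jct3→Port: bottleneck 9, flow now 15.
No augmenting path remains; maximum flow = 15.
By max-flow min-cut, the minimum cut capacity equals the max flow.
In the residual graph, reachable from Depot: {Depot, Y2}.
Min-cut edges: Depot→Y1 (6), Y2→Jct3 (9); capacity 6 + 9 = 15.

15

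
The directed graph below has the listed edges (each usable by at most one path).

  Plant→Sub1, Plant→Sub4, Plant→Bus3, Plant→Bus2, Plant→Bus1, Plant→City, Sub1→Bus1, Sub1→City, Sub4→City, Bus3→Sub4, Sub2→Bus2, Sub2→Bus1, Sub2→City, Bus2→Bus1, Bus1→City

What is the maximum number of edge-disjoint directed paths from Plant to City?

4

Assign every edge capacity 1; by Menger, the answer equals the max flow.
Path Plant→City (+1); total 1.
Path Plant→Sub1→City (+1); total 2.
Path Plant→Sub4→City (+1); total 3.
Path Plant→Bus1→City (+1); total 4.
No residual Plant→City path; max flow = 4.
Certifying cut of size 4: {Bus1→City, Plant→City, Plant→Sub1, Sub4→City}.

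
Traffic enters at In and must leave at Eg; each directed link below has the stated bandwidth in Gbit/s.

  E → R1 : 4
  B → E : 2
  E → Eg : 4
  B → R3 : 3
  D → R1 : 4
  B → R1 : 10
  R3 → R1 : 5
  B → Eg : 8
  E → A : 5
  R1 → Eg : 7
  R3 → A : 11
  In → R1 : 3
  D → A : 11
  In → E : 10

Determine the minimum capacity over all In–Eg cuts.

Augment In→E→Eg: bottleneck 4, flow now 4.
Augment In→R1→Eg: bottleneck 3, flow now 7.
Augment In→E→R1→Eg: bottleneck 4, flow now 11.
No augmenting path remains; maximum flow = 11.
By max-flow min-cut, the minimum cut capacity equals the max flow.
In the residual graph, reachable from In: {In, E, A}.
Min-cut edges: In→R1 (3), E→R1 (4), E→Eg (4); capacity 3 + 4 + 4 = 11.

11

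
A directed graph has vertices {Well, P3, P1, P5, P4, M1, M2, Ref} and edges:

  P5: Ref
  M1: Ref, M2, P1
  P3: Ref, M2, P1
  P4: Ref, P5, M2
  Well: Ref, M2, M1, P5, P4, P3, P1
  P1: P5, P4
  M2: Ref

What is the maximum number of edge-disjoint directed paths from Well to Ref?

Assign every edge capacity 1; by Menger, the answer equals the max flow.
Path Well→Ref (+1); total 1.
Path Well→P3→Ref (+1); total 2.
Path Well→P5→Ref (+1); total 3.
Path Well→P4→Ref (+1); total 4.
Path Well→M1→Ref (+1); total 5.
Path Well→M2→Ref (+1); total 6.
No residual Well→Ref path; max flow = 6.
Certifying cut of size 6: {M2→Ref, P4→Ref, P5→Ref, Well→M1, Well→P3, Well→Ref}.

6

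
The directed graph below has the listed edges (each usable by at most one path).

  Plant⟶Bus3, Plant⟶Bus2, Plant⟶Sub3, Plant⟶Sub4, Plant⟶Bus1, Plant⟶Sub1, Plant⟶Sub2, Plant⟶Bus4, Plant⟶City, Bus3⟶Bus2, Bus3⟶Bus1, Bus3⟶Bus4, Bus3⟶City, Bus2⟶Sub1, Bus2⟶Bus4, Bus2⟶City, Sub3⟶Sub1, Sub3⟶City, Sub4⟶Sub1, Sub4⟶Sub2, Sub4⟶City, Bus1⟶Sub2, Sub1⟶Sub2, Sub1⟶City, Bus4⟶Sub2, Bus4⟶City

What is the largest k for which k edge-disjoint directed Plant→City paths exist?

Assign every edge capacity 1; by Menger, the answer equals the max flow.
Path Plant→City (+1); total 1.
Path Plant→Bus3→City (+1); total 2.
Path Plant→Bus2→City (+1); total 3.
Path Plant→Sub3→City (+1); total 4.
Path Plant→Sub4→City (+1); total 5.
Path Plant→Sub1→City (+1); total 6.
Path Plant→Bus4→City (+1); total 7.
No residual Plant→City path; max flow = 7.
Certifying cut of size 7: {Plant→Bus2, Plant→Bus3, Plant→Bus4, Plant→City, Plant→Sub1, Plant→Sub3, Plant→Sub4}.

7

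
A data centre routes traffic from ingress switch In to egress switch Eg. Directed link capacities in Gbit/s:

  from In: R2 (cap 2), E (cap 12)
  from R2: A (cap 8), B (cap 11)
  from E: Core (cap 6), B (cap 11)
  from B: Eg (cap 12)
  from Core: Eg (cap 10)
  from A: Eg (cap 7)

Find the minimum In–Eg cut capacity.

14

Augment In→R2→B→Eg: bottleneck 2, flow now 2.
Augment In→E→B→Eg: bottleneck 10, flow now 12.
Augment In→E→Core→Eg: bottleneck 2, flow now 14.
No augmenting path remains; maximum flow = 14.
By max-flow min-cut, the minimum cut capacity equals the max flow.
In the residual graph, reachable from In: {In}.
Min-cut edges: In→R2 (2), In→E (12); capacity 2 + 12 = 14.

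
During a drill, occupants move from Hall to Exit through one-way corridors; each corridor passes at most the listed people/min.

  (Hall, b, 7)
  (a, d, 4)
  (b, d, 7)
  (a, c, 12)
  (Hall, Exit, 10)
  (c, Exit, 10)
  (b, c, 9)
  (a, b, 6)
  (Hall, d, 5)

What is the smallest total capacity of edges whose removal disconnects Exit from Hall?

Augment Hall→Exit: bottleneck 10, flow now 10.
Augment Hall→b→c→Exit: bottleneck 7, flow now 17.
No augmenting path remains; maximum flow = 17.
By max-flow min-cut, the minimum cut capacity equals the max flow.
In the residual graph, reachable from Hall: {Hall, d}.
Min-cut edges: Hall→b (7), Hall→Exit (10); capacity 7 + 10 = 17.

17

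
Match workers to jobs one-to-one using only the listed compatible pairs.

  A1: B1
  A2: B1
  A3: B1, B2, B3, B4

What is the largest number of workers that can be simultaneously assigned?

Unit-capacity flow: source→left, listed edges, right→sink; max matching = max flow.
Augmenting path A1→B1 (+1); matched 1.
Augmenting path A3→B2 (+1); matched 2.
No augmenting path remains; maximum matching = 2.
König certificate: {A3, B1} is a vertex cover of size 2 (every listed pair touches it), so no matching can be larger.

2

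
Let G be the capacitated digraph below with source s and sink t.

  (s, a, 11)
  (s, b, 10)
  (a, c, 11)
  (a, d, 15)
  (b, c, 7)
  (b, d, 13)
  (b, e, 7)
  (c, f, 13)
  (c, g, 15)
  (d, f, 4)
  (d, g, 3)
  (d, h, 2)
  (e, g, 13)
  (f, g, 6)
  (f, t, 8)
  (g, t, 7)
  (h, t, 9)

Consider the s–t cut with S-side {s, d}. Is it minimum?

No — its capacity is 30, but the minimum cut has capacity 17.

Given cut capacity: 11 + 10 + 4 + 3 + 2 = 30.
Augment s→a→c→f→t: bottleneck 8, flow now 8.
Augment s→a→c→g→t: bottleneck 3, flow now 11.
Augment s→b→c→g→t: bottleneck 4, flow now 15.
Augment s→b→d→h→t: bottleneck 2, flow now 17.
No augmenting path remains; maximum flow = 17.
In the residual graph, reachable from s: {s, a, b, c, d, e, f, g}.
Min-cut edges: d→h (2), f→t (8), g→t (7); capacity 2 + 8 + 7 = 17.
Cut capacity 30 exceeds the max flow 17, so it is not minimum.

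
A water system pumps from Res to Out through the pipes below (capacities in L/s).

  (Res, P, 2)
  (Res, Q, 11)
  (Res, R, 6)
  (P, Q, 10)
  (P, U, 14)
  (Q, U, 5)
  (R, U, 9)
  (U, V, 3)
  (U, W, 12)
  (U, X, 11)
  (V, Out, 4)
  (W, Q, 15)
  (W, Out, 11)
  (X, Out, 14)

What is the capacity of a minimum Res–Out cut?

Augment Res→P→U→V→Out: bottleneck 2, flow now 2.
Augment Res→Q→U→V→Out: bottleneck 1, flow now 3.
Augment Res→Q→U→W→Out: bottleneck 4, flow now 7.
Augment Res→R→U→W→Out: bottleneck 6, flow now 13.
No augmenting path remains; maximum flow = 13.
By max-flow min-cut, the minimum cut capacity equals the max flow.
In the residual graph, reachable from Res: {Res, Q}.
Min-cut edges: Res→P (2), Res→R (6), Q→U (5); capacity 2 + 6 + 5 = 13.

13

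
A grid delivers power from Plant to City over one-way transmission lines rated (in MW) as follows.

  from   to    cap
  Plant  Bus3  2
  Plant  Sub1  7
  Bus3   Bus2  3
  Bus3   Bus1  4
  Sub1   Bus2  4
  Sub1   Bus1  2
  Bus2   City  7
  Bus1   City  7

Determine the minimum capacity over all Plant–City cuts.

Augment Plant→Bus3→Bus2→City: bottleneck 2, flow now 2.
Augment Plant→Sub1→Bus2→City: bottleneck 4, flow now 6.
Augment Plant→Sub1→Bus1→City: bottleneck 2, flow now 8.
No augmenting path remains; maximum flow = 8.
By max-flow min-cut, the minimum cut capacity equals the max flow.
In the residual graph, reachable from Plant: {Plant, Sub1}.
Min-cut edges: Plant→Bus3 (2), Sub1→Bus2 (4), Sub1→Bus1 (2); capacity 2 + 4 + 2 = 8.

8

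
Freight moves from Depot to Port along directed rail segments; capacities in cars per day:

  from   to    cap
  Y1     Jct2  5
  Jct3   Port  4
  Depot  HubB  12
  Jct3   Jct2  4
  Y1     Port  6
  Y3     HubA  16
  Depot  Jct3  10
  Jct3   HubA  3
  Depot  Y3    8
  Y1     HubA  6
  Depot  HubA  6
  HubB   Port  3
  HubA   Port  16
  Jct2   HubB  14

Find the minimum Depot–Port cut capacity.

23

Augment Depot→Jct3→Port: bottleneck 4, flow now 4.
Augment Depot→HubB→Port: bottleneck 3, flow now 7.
Augment Depot→HubA→Port: bottleneck 6, flow now 13.
Augment Depot→Jct3→HubA→Port: bottleneck 3, flow now 16.
Augment Depot→Y3→HubA→Port: bottleneck 7, flow now 23.
No augmenting path remains; maximum flow = 23.
By max-flow min-cut, the minimum cut capacity equals the max flow.
In the residual graph, reachable from Depot: {Depot, Jct3, Jct2, HubB, Y3, HubA}.
Min-cut edges: Jct3→Port (4), HubB→Port (3), HubA→Port (16); capacity 4 + 3 + 16 = 23.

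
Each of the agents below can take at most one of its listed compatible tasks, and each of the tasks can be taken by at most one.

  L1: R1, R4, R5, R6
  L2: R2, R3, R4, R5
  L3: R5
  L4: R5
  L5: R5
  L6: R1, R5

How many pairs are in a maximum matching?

4

Unit-capacity flow: source→left, listed edges, right→sink; max matching = max flow.
Augmenting path L1→R1 (+1); matched 1.
Augmenting path L2→R2 (+1); matched 2.
Augmenting path L3→R5 (+1); matched 3.
Augmenting path L6→R1→L1→R4 (+1); matched 4.
No augmenting path remains; maximum matching = 4.
König certificate: {L1, L2, L6, R5} is a vertex cover of size 4 (every listed pair touches it), so no matching can be larger.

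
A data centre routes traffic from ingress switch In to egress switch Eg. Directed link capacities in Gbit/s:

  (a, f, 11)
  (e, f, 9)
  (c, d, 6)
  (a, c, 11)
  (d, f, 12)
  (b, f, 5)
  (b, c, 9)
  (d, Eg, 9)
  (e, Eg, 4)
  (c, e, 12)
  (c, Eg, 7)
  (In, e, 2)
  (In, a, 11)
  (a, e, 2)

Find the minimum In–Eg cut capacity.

13

Augment In→e→Eg: bottleneck 2, flow now 2.
Augment In→a→c→Eg: bottleneck 7, flow now 9.
Augment In→a→e→Eg: bottleneck 2, flow now 11.
Augment In→a→c→d→Eg: bottleneck 2, flow now 13.
No augmenting path remains; maximum flow = 13.
By max-flow min-cut, the minimum cut capacity equals the max flow.
In the residual graph, reachable from In: {In}.
Min-cut edges: In→a (11), In→e (2); capacity 11 + 2 = 13.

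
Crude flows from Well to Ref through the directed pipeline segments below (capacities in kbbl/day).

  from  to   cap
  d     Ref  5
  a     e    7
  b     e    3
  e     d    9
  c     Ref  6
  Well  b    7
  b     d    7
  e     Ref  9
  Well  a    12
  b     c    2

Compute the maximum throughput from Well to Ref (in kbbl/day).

Augment Well→a→e→Ref: bottleneck 7, flow now 7.
Augment Well→b→c→Ref: bottleneck 2, flow now 9.
Augment Well→b→d→Ref: bottleneck 5, flow now 14.
No augmenting path remains; maximum flow = 14.
In the residual graph, reachable from Well: {Well, a}.
Min-cut edges: Well→b (7), a→e (7); capacity 7 + 7 = 14.
This cut is saturated, so no flow can exceed 14.

14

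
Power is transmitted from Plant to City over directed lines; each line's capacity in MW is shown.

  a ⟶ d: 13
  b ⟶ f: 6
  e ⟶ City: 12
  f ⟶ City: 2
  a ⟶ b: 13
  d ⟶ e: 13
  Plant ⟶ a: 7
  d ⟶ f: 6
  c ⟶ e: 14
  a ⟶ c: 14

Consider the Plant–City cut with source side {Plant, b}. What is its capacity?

13

Edges leaving {Plant, b}: Plant→a (7), b→f (6).
Cut capacity = 7 + 6 = 13.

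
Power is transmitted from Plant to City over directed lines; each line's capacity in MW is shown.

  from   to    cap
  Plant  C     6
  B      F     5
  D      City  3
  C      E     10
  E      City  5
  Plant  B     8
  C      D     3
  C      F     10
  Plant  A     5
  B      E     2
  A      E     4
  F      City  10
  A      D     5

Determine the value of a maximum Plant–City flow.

Augment Plant→A→D→City: bottleneck 3, flow now 3.
Augment Plant→A→E→City: bottleneck 2, flow now 5.
Augment Plant→B→E→City: bottleneck 2, flow now 7.
Augment Plant→B→F→City: bottleneck 5, flow now 12.
Augment Plant→C→E→City: bottleneck 1, flow now 13.
Augment Plant→C→F→City: bottleneck 5, flow now 18.
No augmenting path remains; maximum flow = 18.
In the residual graph, reachable from Plant: {Plant, B}.
Min-cut edges: Plant→A (5), Plant→C (6), B→E (2), B→F (5); capacity 5 + 6 + 2 + 5 = 18.
This cut is saturated, so no flow can exceed 18.

18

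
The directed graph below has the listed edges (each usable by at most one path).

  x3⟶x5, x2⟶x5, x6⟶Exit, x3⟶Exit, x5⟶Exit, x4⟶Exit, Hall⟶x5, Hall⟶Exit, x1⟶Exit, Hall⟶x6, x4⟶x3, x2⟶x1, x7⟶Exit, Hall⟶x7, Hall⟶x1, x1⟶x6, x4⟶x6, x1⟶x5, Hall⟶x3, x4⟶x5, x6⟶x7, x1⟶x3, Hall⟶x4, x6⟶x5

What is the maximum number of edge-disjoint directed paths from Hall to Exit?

7

Assign every edge capacity 1; by Menger, the answer equals the max flow.
Path Hall→Exit (+1); total 1.
Path Hall→x1→Exit (+1); total 2.
Path Hall→x3→Exit (+1); total 3.
Path Hall→x4→Exit (+1); total 4.
Path Hall→x5→Exit (+1); total 5.
Path Hall→x6→Exit (+1); total 6.
Path Hall→x7→Exit (+1); total 7.
No residual Hall→Exit path; max flow = 7.
Certifying cut of size 7: {Hall→Exit, Hall→x1, Hall→x3, Hall→x4, Hall→x5, Hall→x6, Hall→x7}.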